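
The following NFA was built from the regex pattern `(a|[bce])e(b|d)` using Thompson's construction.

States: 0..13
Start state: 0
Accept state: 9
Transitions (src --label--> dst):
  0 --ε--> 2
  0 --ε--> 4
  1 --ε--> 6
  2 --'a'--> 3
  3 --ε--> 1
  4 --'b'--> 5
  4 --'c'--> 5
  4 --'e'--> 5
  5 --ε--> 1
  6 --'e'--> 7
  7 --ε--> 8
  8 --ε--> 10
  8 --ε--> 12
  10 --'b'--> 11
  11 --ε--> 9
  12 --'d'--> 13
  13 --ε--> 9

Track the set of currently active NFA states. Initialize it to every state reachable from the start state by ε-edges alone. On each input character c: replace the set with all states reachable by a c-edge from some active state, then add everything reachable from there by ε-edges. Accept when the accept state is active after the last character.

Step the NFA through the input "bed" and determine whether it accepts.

Answer: ACCEPT

Derivation:
S₀ = ε-closure({0}) = {0,2,4}
'b' @ 1: {1,5,6}
'e' @ 2: {7,8,10,12}
'd' @ 3: {9,13}  (accept∈set)
end set {9,13} — state 9 in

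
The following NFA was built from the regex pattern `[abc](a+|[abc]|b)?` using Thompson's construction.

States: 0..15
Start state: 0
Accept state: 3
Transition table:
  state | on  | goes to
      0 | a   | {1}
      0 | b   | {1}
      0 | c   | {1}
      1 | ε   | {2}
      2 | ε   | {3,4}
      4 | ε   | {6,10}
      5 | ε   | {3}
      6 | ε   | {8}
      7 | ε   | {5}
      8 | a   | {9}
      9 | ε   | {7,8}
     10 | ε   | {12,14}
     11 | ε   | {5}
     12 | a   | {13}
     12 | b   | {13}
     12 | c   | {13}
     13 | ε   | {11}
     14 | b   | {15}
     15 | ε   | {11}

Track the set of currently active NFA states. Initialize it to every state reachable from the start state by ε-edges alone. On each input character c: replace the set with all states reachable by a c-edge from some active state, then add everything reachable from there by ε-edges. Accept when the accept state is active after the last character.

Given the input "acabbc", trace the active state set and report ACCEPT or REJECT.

Answer: REJECT

Trace:
start: ε-closure({0}) = {0}
'a' @ 1: {1,2,3,4,6,8,10,12,14}  [accepting]
'c' @ 2: {3,5,11,13}  [accepting]
'a' @ 3: {}  — no active states
rest 'bbc' ignored (set empty)
after full input: {}  (accept=3 not in)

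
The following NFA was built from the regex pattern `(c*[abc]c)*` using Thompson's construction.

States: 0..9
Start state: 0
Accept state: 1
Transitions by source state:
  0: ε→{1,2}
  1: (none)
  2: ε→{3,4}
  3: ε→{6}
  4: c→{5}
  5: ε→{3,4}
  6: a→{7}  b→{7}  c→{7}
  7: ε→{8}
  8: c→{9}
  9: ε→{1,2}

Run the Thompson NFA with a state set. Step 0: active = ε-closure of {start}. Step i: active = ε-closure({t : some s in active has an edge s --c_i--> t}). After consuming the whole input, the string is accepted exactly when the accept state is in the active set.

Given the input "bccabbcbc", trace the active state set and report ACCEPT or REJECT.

start: ε-closure({0}) = {0,1,2,3,4,6}
'b' @ 1: {7,8}
'c' @ 2: {1,2,3,4,6,9}  (accept∈set)
'c' @ 3: {3,4,5,6,7,8}
'a' @ 4: {7,8}
'b' @ 5: {}  — dead — no transitions
rest 'bcbc' ignored (set empty)
final: {}; accept 1 not in set

Answer: REJECT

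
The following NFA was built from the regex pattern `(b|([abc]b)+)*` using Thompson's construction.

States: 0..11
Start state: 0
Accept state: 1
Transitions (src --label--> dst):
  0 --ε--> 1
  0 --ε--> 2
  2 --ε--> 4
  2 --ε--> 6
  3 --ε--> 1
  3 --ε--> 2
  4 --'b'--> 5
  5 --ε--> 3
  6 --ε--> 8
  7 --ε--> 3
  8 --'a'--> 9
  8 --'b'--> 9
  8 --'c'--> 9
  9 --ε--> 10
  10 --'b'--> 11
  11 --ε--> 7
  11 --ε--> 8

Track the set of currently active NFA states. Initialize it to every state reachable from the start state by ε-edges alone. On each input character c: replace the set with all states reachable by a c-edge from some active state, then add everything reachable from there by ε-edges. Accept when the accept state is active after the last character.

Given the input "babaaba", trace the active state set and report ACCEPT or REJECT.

Answer: REJECT

Trace:
start: ε-closure({0}) = {0,1,2,4,6,8}
'b' @ 1: {1,2,3,4,5,6,8,9,10}  [accepting]
'a' @ 2: {9,10}
'b' @ 3: {1,2,3,4,6,7,8,11}  [accepting]
'a' @ 4: {9,10}
'a' @ 5: {}  — dead — no transitions
rest 'ba' ignored (set empty)
final: {}; accept 1 not in set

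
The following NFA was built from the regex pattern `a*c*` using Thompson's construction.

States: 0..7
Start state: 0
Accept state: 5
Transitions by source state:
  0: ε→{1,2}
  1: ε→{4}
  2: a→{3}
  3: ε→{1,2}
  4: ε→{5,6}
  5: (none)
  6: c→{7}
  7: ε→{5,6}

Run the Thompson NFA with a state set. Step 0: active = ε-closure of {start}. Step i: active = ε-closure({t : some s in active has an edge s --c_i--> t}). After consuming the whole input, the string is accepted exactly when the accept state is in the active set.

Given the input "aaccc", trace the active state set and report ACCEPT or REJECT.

initial (ε-close {0}): {0,1,2,4,5,6}
'a' @ 1: {1,2,3,4,5,6}  ✓accept
'a' @ 2: {1,2,3,4,5,6}  ✓accept
'c' @ 3: {5,6,7}  ✓accept
'c' @ 4: {5,6,7}  ✓accept
'c' @ 5: {5,6,7}  ✓accept
final: {5,6,7}; accept 5 in set

Answer: ACCEPT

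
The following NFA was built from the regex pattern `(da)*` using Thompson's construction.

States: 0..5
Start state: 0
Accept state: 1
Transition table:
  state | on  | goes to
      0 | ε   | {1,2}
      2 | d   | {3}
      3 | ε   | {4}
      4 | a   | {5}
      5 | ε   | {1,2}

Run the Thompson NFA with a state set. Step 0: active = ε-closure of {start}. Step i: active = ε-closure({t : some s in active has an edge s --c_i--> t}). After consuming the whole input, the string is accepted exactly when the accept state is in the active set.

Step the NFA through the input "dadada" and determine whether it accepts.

Answer: ACCEPT

Derivation:
S₀ = ε-closure({0}) = {0,1,2}
'd' @ 1: {3,4}
'a' @ 2: {1,2,5}  ✓accept
'd' @ 3: {3,4}
'a' @ 4: {1,2,5}  ✓accept
'd' @ 5: {3,4}
'a' @ 6: {1,2,5}  ✓accept
after full input: {1,2,5}  (accept=1 in)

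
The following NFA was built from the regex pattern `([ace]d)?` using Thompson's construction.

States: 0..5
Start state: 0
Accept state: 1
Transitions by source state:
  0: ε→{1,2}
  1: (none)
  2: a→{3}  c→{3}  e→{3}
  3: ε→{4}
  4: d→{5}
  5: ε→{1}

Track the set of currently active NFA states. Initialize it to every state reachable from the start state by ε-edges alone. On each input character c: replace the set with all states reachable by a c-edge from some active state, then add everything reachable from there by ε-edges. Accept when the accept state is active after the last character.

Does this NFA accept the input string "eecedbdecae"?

Answer: REJECT

Steps:
start: ε-closure({0}) = {0,1,2}
'e' @ 1: {3,4}
'e' @ 2: {}  — no active states
rest 'cedbdecae' ignored (set empty)
final: {}; accept 1 not in set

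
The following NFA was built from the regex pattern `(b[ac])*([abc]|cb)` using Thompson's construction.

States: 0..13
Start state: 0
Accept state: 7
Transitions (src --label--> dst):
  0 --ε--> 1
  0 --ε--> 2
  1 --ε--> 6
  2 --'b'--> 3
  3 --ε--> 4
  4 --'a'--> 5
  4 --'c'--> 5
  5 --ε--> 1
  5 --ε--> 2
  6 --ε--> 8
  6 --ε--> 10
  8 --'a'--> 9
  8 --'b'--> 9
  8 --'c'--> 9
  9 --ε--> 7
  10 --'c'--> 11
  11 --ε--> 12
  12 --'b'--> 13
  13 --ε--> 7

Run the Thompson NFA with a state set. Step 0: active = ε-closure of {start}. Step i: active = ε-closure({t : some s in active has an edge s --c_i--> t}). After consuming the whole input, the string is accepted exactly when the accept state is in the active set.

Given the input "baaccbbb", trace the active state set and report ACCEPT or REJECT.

Answer: REJECT

Derivation:
start: ε-closure({0}) = {0,1,2,6,8,10}
'b' @ 1: {3,4,7,9}  (accept∈set)
'a' @ 2: {1,2,5,6,8,10}
'a' @ 3: {7,9}  (accept∈set)
'c' @ 4: {}  — no active states
rest 'cbbb' ignored (set empty)
final: {}; accept 7 not in set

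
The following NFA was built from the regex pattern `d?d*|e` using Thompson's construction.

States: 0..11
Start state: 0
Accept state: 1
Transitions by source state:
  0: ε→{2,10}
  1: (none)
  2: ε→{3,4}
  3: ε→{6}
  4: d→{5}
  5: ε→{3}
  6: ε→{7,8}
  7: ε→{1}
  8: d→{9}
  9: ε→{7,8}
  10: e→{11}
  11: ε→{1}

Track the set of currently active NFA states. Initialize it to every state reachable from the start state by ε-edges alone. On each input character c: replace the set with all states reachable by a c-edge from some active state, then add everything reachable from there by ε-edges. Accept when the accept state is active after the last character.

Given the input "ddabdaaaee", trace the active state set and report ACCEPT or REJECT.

start: ε-closure({0}) = {0,1,2,3,4,6,7,8,10}
'd' @ 1: {1,3,5,6,7,8,9}  ✓accept
'd' @ 2: {1,7,8,9}  ✓accept
'a' @ 3: {}  — no active states
rest 'bdaaaee' ignored (set empty)
after full input: {}  (accept=1 not in)

Answer: REJECT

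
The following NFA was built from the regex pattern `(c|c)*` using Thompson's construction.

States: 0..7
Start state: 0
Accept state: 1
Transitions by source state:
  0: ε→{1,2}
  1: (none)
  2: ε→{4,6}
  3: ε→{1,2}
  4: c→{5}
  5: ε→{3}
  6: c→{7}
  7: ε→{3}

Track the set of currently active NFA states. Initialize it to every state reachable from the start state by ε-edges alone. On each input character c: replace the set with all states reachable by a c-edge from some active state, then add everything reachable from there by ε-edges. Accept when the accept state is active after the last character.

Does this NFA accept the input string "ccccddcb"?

Answer: REJECT

Steps:
start: ε-closure({0}) = {0,1,2,4,6}
'c' @ 1: {1,2,3,4,5,6,7}  (accept∈set)
'c' @ 2: {1,2,3,4,5,6,7}  (accept∈set)
'c' @ 3: {1,2,3,4,5,6,7}  (accept∈set)
'c' @ 4: {1,2,3,4,5,6,7}  (accept∈set)
'd' @ 5: {}  — no active states
rest 'dcb' ignored (set empty)
final: {}; accept 1 not in set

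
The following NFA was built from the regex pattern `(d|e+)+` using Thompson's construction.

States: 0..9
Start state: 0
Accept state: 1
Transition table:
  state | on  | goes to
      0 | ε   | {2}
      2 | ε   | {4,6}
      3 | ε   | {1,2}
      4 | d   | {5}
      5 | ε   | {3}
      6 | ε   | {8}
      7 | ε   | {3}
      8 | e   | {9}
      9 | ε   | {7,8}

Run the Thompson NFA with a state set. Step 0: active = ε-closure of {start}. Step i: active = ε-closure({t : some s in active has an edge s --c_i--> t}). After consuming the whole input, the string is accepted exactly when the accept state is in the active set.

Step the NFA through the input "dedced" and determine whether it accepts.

S₀ = ε-closure({0}) = {0,2,4,6,8}
'd' @ 1: {1,2,3,4,5,6,8}  [accepting]
'e' @ 2: {1,2,3,4,6,7,8,9}  [accepting]
'd' @ 3: {1,2,3,4,5,6,8}  [accepting]
'c' @ 4: {}  — state set empty
rest 'ed' ignored (set empty)
after full input: {}  (accept=1 not in)

Answer: REJECT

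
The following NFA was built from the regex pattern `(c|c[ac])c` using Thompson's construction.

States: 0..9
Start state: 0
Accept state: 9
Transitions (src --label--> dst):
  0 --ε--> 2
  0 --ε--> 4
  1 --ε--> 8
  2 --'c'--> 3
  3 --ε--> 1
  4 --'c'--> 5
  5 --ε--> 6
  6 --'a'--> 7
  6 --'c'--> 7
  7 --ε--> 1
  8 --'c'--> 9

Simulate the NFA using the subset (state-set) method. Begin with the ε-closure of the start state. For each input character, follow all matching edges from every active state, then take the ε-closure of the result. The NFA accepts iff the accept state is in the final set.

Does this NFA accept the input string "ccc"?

Answer: ACCEPT

Derivation:
start: ε-closure({0}) = {0,2,4}
'c' @ 1: {1,3,5,6,8}
'c' @ 2: {1,7,8,9}  ✓accept
'c' @ 3: {9}  ✓accept
end set {9} — state 9 in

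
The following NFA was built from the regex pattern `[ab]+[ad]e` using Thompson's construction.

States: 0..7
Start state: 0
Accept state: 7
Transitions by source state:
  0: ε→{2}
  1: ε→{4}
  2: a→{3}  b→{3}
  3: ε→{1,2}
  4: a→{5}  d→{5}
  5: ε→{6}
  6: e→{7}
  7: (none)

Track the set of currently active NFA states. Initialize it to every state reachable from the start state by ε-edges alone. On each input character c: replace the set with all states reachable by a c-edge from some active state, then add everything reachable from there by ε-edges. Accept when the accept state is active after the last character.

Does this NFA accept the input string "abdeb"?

Answer: REJECT

Trace:
S₀ = ε-closure({0}) = {0,2}
'a' @ 1: {1,2,3,4}
'b' @ 2: {1,2,3,4}
'd' @ 3: {5,6}
'e' @ 4: {7}  ✓accept
'b' @ 5: {}  — state set empty
after full input: {}  (accept=7 not in)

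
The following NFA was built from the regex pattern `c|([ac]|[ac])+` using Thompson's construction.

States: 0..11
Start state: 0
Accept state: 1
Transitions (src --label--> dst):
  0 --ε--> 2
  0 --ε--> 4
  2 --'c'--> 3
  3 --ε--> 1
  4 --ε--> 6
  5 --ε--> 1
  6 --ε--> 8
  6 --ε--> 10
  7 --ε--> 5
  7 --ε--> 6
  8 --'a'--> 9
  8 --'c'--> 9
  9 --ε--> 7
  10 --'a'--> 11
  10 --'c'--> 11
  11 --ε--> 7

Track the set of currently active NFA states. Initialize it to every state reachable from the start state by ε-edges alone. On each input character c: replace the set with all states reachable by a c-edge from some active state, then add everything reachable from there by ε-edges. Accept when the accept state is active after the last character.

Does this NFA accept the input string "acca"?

start: ε-closure({0}) = {0,2,4,6,8,10}
'a' @ 1: {1,5,6,7,8,9,10,11}  ✓accept
'c' @ 2: {1,5,6,7,8,9,10,11}  ✓accept
'c' @ 3: {1,5,6,7,8,9,10,11}  ✓accept
'a' @ 4: {1,5,6,7,8,9,10,11}  ✓accept
end set {1,5,6,7,8,9,10,11} — state 1 in

Answer: ACCEPT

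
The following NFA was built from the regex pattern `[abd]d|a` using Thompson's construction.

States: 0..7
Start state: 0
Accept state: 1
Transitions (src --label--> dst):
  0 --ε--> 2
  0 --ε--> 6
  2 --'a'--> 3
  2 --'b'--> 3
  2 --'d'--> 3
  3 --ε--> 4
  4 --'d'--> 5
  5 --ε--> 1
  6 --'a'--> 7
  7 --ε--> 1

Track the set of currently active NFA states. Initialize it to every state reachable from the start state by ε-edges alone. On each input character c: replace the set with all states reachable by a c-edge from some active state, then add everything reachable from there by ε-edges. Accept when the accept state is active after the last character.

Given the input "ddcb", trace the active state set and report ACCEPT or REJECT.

start: ε-closure({0}) = {0,2,6}
'd' @ 1: {3,4}
'd' @ 2: {1,5}  [accepting]
'c' @ 3: {}  — no active states
rest 'b' ignored (set empty)
after full input: {}  (accept=1 not in)

Answer: REJECT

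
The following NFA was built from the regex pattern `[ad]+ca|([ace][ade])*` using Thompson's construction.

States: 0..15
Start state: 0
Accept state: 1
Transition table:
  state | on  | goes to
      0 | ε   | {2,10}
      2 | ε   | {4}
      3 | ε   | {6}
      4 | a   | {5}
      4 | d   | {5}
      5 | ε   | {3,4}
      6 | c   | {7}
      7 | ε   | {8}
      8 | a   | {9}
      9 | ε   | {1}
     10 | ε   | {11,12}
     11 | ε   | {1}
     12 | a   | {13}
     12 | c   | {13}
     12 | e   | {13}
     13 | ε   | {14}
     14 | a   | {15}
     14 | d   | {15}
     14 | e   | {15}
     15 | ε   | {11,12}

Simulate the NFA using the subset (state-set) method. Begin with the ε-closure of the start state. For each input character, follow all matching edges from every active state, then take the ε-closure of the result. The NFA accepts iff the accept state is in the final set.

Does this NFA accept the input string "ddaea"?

Answer: REJECT

Derivation:
start: ε-closure({0}) = {0,1,2,4,10,11,12}
'd' @ 1: {3,4,5,6}
'd' @ 2: {3,4,5,6}
'a' @ 3: {3,4,5,6}
'e' @ 4: {}  — state set empty
rest 'a' ignored (set empty)
after full input: {}  (accept=1 not in)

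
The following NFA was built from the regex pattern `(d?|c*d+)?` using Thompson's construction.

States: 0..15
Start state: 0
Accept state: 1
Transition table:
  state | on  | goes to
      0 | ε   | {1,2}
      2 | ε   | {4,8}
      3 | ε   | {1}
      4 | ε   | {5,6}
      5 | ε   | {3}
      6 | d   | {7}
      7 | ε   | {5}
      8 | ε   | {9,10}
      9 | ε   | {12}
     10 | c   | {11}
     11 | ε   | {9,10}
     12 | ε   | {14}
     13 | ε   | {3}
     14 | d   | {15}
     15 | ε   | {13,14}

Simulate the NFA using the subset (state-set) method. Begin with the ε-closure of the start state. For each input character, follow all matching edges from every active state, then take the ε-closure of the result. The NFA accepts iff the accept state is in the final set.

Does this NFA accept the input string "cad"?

Answer: REJECT

Derivation:
initial (ε-close {0}): {0,1,2,3,4,5,6,8,9,10,12,14}
'c' @ 1: {9,10,11,12,14}
'a' @ 2: {}  — no active states
rest 'd' ignored (set empty)
end set {} — state 1 not in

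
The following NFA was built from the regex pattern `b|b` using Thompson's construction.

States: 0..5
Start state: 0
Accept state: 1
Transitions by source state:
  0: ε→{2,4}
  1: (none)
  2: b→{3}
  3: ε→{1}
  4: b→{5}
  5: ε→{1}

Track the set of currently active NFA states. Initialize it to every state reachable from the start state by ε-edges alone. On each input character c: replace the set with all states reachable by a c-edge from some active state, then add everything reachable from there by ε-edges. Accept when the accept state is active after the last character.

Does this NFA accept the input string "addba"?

Answer: REJECT

Steps:
start: ε-closure({0}) = {0,2,4}
'a' @ 1: {}  — state set empty
rest 'ddba' ignored (set empty)
after full input: {}  (accept=1 not in)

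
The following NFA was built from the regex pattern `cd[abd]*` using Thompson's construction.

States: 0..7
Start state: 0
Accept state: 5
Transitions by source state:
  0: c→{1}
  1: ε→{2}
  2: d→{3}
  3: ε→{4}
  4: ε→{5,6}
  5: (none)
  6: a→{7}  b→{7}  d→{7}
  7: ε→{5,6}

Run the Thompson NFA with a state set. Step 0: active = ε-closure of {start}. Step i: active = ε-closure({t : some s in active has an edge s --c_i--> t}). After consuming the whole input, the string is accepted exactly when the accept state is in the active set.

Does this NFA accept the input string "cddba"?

Answer: ACCEPT

Trace:
S₀ = ε-closure({0}) = {0}
'c' @ 1: {1,2}
'd' @ 2: {3,4,5,6}  ✓accept
'd' @ 3: {5,6,7}  ✓accept
'b' @ 4: {5,6,7}  ✓accept
'a' @ 5: {5,6,7}  ✓accept
final: {5,6,7}; accept 5 in set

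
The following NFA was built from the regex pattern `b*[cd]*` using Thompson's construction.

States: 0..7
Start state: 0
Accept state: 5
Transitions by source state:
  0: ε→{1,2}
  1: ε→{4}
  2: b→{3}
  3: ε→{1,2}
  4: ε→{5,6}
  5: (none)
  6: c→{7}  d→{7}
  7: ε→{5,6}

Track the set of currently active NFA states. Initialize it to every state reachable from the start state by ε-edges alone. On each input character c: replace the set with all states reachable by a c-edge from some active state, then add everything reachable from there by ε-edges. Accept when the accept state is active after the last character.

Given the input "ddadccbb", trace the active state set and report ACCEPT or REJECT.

initial (ε-close {0}): {0,1,2,4,5,6}
'd' @ 1: {5,6,7}  ✓accept
'd' @ 2: {5,6,7}  ✓accept
'a' @ 3: {}  — state set empty
rest 'dccbb' ignored (set empty)
end set {} — state 5 not in

Answer: REJECT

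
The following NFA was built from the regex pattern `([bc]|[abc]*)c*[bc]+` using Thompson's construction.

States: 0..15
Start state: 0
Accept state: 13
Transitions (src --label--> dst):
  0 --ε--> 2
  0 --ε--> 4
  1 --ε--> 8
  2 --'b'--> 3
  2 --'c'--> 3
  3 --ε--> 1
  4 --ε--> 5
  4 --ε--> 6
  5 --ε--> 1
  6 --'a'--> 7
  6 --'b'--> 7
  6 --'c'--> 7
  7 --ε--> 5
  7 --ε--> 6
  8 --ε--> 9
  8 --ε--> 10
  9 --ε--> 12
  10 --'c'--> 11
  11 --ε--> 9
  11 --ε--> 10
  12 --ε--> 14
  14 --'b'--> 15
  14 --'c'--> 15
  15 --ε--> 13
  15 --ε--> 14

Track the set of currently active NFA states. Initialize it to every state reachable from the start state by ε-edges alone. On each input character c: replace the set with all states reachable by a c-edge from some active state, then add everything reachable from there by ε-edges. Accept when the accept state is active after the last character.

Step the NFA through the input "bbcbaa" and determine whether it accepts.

Answer: REJECT

Trace:
initial (ε-close {0}): {0,1,2,4,5,6,8,9,10,12,14}
'b' @ 1: {1,3,5,6,7,8,9,10,12,13,14,15}  (accept∈set)
'b' @ 2: {1,5,6,7,8,9,10,12,13,14,15}  (accept∈set)
'c' @ 3: {1,5,6,7,8,9,10,11,12,13,14,15}  (accept∈set)
'b' @ 4: {1,5,6,7,8,9,10,12,13,14,15}  (accept∈set)
'a' @ 5: {1,5,6,7,8,9,10,12,14}
'a' @ 6: {1,5,6,7,8,9,10,12,14}
final: {1,5,6,7,8,9,10,12,14}; accept 13 not in set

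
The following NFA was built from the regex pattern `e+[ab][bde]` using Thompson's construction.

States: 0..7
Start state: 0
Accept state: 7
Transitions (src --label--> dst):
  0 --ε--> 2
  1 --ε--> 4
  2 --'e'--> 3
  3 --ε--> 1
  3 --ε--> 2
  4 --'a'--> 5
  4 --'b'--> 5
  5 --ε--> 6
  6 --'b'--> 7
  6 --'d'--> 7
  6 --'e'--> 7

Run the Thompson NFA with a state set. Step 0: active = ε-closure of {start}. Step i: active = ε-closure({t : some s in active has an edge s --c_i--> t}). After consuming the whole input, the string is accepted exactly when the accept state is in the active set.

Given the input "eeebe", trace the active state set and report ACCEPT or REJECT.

Answer: ACCEPT

Derivation:
start: ε-closure({0}) = {0,2}
'e' @ 1: {1,2,3,4}
'e' @ 2: {1,2,3,4}
'e' @ 3: {1,2,3,4}
'b' @ 4: {5,6}
'e' @ 5: {7}  (accept∈set)
end set {7} — state 7 in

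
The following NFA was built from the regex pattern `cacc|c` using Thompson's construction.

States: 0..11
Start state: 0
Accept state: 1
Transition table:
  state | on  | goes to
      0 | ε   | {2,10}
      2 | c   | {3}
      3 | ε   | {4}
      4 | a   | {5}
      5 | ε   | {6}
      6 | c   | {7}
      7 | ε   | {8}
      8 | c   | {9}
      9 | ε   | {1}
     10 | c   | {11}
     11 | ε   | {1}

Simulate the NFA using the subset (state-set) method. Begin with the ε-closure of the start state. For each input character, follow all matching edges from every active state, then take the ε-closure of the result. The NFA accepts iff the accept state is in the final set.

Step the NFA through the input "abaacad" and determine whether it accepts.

S₀ = ε-closure({0}) = {0,2,10}
'a' @ 1: {}  — dead — no transitions
rest 'baacad' ignored (set empty)
final: {}; accept 1 not in set

Answer: REJECT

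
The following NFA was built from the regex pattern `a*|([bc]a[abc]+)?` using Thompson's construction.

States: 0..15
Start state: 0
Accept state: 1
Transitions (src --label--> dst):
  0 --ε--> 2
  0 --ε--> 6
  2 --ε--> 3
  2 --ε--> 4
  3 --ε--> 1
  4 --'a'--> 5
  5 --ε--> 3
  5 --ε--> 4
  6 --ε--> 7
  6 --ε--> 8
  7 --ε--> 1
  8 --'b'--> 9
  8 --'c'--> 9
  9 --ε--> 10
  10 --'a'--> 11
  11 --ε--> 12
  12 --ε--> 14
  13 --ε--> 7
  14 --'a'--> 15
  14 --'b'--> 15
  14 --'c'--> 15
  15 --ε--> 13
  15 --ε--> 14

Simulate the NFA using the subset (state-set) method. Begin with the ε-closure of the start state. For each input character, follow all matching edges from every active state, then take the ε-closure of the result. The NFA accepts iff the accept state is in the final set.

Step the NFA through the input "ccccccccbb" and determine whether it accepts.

Answer: REJECT

Trace:
start: ε-closure({0}) = {0,1,2,3,4,6,7,8}
'c' @ 1: {9,10}
'c' @ 2: {}  — dead — no transitions
rest 'ccccccbb' ignored (set empty)
final: {}; accept 1 not in set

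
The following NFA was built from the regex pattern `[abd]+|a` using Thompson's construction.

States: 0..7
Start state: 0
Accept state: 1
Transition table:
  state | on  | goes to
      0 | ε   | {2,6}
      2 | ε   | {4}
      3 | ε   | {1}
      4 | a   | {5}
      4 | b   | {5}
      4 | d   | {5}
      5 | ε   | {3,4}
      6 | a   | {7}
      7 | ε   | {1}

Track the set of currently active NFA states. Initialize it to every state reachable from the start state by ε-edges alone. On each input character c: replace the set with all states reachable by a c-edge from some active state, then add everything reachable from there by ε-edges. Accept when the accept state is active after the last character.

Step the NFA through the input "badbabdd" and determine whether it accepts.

Answer: ACCEPT

Derivation:
S₀ = ε-closure({0}) = {0,2,4,6}
'b' @ 1: {1,3,4,5}  (accept∈set)
'a' @ 2: {1,3,4,5}  (accept∈set)
'd' @ 3: {1,3,4,5}  (accept∈set)
'b' @ 4: {1,3,4,5}  (accept∈set)
'a' @ 5: {1,3,4,5}  (accept∈set)
'b' @ 6: {1,3,4,5}  (accept∈set)
'd' @ 7: {1,3,4,5}  (accept∈set)
'd' @ 8: {1,3,4,5}  (accept∈set)
after full input: {1,3,4,5}  (accept=1 in)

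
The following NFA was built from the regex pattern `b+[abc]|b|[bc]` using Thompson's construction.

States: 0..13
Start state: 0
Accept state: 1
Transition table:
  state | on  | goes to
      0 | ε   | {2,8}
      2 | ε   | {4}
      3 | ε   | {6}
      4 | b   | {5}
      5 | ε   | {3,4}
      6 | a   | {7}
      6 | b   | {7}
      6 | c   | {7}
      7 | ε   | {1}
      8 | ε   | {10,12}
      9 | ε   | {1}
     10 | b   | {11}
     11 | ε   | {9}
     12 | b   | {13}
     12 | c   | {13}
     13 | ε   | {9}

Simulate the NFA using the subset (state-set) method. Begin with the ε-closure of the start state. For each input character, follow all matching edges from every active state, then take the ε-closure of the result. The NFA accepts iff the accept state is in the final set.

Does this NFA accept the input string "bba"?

Answer: ACCEPT

Derivation:
initial (ε-close {0}): {0,2,4,8,10,12}
'b' @ 1: {1,3,4,5,6,9,11,13}  [accepting]
'b' @ 2: {1,3,4,5,6,7}  [accepting]
'a' @ 3: {1,7}  [accepting]
after full input: {1,7}  (accept=1 in)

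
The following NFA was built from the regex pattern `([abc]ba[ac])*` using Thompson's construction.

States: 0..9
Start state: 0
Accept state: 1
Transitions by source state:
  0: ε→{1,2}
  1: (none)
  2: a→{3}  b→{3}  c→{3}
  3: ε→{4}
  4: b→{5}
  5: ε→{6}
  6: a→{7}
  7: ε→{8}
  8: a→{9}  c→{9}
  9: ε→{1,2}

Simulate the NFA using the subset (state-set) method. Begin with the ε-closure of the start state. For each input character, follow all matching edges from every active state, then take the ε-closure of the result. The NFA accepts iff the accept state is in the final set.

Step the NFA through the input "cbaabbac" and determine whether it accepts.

Answer: ACCEPT

Derivation:
S₀ = ε-closure({0}) = {0,1,2}
'c' @ 1: {3,4}
'b' @ 2: {5,6}
'a' @ 3: {7,8}
'a' @ 4: {1,2,9}  ✓accept
'b' @ 5: {3,4}
'b' @ 6: {5,6}
'a' @ 7: {7,8}
'c' @ 8: {1,2,9}  ✓accept
final: {1,2,9}; accept 1 in set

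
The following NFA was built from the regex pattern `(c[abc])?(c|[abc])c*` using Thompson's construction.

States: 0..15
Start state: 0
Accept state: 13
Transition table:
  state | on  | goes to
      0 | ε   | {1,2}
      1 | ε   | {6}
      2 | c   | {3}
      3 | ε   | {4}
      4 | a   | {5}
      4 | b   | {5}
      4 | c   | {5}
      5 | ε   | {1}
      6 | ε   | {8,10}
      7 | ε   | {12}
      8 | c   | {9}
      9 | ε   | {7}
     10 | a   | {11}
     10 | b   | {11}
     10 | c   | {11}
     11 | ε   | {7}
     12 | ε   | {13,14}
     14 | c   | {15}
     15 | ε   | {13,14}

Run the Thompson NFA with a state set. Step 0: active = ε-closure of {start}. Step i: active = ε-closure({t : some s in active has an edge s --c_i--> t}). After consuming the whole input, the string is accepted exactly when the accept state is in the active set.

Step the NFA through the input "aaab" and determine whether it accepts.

initial (ε-close {0}): {0,1,2,6,8,10}
'a' @ 1: {7,11,12,13,14}  [accepting]
'a' @ 2: {}  — state set empty
rest 'ab' ignored (set empty)
after full input: {}  (accept=13 not in)

Answer: REJECT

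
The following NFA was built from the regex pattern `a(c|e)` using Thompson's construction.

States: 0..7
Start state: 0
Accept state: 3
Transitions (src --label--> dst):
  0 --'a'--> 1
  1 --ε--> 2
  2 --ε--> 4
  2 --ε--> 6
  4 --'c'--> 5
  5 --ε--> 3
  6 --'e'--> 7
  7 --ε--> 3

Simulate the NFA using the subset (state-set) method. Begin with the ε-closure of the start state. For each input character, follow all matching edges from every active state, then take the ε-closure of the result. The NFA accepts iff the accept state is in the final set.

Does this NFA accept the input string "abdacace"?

Answer: REJECT

Derivation:
start: ε-closure({0}) = {0}
'a' @ 1: {1,2,4,6}
'b' @ 2: {}  — no active states
rest 'dacace' ignored (set empty)
end set {} — state 3 not in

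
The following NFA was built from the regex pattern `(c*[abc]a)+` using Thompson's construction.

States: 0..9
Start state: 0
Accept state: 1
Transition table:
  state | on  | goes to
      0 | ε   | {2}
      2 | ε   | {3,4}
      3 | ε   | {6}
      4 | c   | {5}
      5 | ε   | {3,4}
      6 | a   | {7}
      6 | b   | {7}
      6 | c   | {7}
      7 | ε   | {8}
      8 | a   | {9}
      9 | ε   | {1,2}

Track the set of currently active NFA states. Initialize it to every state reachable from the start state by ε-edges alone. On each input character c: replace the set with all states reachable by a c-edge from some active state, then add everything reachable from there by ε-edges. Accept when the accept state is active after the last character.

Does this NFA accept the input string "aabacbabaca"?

Answer: ACCEPT

Steps:
start: ε-closure({0}) = {0,2,3,4,6}
'a' @ 1: {7,8}
'a' @ 2: {1,2,3,4,6,9}  ✓accept
'b' @ 3: {7,8}
'a' @ 4: {1,2,3,4,6,9}  ✓accept
'c' @ 5: {3,4,5,6,7,8}
'b' @ 6: {7,8}
'a' @ 7: {1,2,3,4,6,9}  ✓accept
'b' @ 8: {7,8}
'a' @ 9: {1,2,3,4,6,9}  ✓accept
'c' @ 10: {3,4,5,6,7,8}
'a' @ 11: {1,2,3,4,6,7,8,9}  ✓accept
final: {1,2,3,4,6,7,8,9}; accept 1 in set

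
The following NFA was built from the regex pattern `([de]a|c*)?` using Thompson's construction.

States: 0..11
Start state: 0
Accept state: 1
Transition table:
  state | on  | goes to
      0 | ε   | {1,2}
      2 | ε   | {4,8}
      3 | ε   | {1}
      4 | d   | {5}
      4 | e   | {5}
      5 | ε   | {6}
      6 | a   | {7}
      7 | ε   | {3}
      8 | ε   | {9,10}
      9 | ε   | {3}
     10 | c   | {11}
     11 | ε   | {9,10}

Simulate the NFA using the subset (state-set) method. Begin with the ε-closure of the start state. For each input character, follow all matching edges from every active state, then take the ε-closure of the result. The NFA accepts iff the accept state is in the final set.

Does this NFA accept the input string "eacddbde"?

S₀ = ε-closure({0}) = {0,1,2,3,4,8,9,10}
'e' @ 1: {5,6}
'a' @ 2: {1,3,7}  ✓accept
'c' @ 3: {}  — dead — no transitions
rest 'ddbde' ignored (set empty)
end set {} — state 1 not in

Answer: REJECT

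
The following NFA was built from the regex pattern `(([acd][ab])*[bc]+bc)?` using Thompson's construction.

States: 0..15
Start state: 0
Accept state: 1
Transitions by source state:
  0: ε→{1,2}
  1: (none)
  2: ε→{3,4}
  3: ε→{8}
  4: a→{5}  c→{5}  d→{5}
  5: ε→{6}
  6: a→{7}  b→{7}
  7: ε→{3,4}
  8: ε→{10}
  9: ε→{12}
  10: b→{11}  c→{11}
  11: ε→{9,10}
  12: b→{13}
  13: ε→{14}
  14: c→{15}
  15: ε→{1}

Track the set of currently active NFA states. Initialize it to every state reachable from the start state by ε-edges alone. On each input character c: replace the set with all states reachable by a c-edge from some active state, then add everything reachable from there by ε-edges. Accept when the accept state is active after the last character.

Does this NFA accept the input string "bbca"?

Answer: REJECT

Steps:
start: ε-closure({0}) = {0,1,2,3,4,8,10}
'b' @ 1: {9,10,11,12}
'b' @ 2: {9,10,11,12,13,14}
'c' @ 3: {1,9,10,11,12,15}  (accept∈set)
'a' @ 4: {}  — state set empty
end set {} — state 1 not in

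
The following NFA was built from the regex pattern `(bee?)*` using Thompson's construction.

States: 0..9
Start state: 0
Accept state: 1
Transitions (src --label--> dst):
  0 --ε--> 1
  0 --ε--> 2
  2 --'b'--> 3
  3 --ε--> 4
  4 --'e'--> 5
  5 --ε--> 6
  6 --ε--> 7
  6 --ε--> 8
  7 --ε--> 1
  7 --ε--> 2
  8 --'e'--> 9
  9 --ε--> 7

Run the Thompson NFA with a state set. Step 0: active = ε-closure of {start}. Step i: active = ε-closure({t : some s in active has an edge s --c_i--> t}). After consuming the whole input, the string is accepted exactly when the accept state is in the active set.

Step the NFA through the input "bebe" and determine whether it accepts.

start: ε-closure({0}) = {0,1,2}
'b' @ 1: {3,4}
'e' @ 2: {1,2,5,6,7,8}  [accepting]
'b' @ 3: {3,4}
'e' @ 4: {1,2,5,6,7,8}  [accepting]
after full input: {1,2,5,6,7,8}  (accept=1 in)

Answer: ACCEPT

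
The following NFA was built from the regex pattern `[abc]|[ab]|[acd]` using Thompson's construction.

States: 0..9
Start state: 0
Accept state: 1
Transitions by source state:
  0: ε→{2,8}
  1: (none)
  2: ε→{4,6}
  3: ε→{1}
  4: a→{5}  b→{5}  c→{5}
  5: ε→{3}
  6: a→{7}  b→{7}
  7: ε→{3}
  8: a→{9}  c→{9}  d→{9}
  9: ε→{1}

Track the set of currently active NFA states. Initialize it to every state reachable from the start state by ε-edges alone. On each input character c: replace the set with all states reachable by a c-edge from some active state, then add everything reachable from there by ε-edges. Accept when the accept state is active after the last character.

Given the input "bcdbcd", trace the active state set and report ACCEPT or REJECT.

Answer: REJECT

Derivation:
start: ε-closure({0}) = {0,2,4,6,8}
'b' @ 1: {1,3,5,7}  ✓accept
'c' @ 2: {}  — dead — no transitions
rest 'dbcd' ignored (set empty)
end set {} — state 1 not in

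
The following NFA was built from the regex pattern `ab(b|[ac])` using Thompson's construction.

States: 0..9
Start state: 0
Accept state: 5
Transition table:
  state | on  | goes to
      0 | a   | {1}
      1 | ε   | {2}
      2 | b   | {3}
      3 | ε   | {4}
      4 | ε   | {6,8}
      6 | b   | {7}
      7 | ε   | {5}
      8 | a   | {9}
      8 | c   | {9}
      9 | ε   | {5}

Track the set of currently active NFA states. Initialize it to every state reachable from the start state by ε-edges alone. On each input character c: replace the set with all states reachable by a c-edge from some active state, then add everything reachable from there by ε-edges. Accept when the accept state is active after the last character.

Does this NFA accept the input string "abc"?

Answer: ACCEPT

Trace:
start: ε-closure({0}) = {0}
'a' @ 1: {1,2}
'b' @ 2: {3,4,6,8}
'c' @ 3: {5,9}  [accepting]
after full input: {5,9}  (accept=5 in)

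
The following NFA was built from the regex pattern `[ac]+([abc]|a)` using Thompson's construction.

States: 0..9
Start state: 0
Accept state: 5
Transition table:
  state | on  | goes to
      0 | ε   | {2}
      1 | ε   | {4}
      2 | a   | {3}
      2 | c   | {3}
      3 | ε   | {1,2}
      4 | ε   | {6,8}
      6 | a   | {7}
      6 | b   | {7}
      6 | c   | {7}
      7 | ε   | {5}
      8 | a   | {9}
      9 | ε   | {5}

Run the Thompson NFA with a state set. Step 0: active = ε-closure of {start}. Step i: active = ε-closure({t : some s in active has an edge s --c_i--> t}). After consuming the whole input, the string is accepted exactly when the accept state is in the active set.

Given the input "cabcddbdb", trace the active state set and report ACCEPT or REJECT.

Answer: REJECT

Trace:
S₀ = ε-closure({0}) = {0,2}
'c' @ 1: {1,2,3,4,6,8}
'a' @ 2: {1,2,3,4,5,6,7,8,9}  (accept∈set)
'b' @ 3: {5,7}  (accept∈set)
'c' @ 4: {}  — no active states
rest 'ddbdb' ignored (set empty)
end set {} — state 5 not in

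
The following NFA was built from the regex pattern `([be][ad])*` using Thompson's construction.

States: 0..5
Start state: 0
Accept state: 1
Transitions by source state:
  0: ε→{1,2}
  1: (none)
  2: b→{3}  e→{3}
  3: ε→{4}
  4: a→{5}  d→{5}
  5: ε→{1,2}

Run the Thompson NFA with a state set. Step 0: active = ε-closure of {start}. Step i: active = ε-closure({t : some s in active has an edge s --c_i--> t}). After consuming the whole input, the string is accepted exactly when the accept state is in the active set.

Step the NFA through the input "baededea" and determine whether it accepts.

Answer: ACCEPT

Trace:
initial (ε-close {0}): {0,1,2}
'b' @ 1: {3,4}
'a' @ 2: {1,2,5}  [accepting]
'e' @ 3: {3,4}
'd' @ 4: {1,2,5}  [accepting]
'e' @ 5: {3,4}
'd' @ 6: {1,2,5}  [accepting]
'e' @ 7: {3,4}
'a' @ 8: {1,2,5}  [accepting]
end set {1,2,5} — state 1 in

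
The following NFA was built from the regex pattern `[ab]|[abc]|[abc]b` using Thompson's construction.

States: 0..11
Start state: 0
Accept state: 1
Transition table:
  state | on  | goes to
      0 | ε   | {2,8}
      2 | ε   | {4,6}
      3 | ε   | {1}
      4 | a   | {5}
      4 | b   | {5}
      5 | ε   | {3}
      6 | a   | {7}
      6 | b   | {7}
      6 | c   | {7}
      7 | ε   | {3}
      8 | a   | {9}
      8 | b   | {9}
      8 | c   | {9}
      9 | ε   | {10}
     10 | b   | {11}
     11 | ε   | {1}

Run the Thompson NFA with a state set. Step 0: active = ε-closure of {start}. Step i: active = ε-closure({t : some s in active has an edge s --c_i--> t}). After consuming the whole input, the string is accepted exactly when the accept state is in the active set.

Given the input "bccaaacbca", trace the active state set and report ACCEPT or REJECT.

Answer: REJECT

Steps:
initial (ε-close {0}): {0,2,4,6,8}
'b' @ 1: {1,3,5,7,9,10}  ✓accept
'c' @ 2: {}  — state set empty
rest 'caaacbca' ignored (set empty)
end set {} — state 1 not in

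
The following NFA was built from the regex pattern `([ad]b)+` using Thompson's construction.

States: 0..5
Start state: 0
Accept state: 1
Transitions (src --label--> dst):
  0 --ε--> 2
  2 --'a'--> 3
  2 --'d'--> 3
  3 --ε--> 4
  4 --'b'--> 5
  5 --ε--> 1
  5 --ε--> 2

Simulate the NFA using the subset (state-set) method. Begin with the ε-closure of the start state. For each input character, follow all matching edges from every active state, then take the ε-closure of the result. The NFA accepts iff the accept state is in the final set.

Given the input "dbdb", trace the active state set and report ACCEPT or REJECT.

initial (ε-close {0}): {0,2}
'd' @ 1: {3,4}
'b' @ 2: {1,2,5}  (accept∈set)
'd' @ 3: {3,4}
'b' @ 4: {1,2,5}  (accept∈set)
after full input: {1,2,5}  (accept=1 in)

Answer: ACCEPT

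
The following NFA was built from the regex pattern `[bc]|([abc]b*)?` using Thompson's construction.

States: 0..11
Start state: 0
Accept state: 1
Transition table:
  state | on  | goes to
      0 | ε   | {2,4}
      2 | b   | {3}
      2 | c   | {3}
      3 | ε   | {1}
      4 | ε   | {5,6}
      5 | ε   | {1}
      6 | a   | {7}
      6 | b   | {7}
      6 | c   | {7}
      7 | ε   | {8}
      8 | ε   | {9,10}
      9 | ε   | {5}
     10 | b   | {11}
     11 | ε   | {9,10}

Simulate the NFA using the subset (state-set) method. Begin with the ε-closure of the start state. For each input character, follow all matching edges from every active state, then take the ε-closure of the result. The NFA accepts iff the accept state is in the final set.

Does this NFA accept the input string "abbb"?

initial (ε-close {0}): {0,1,2,4,5,6}
'a' @ 1: {1,5,7,8,9,10}  (accept∈set)
'b' @ 2: {1,5,9,10,11}  (accept∈set)
'b' @ 3: {1,5,9,10,11}  (accept∈set)
'b' @ 4: {1,5,9,10,11}  (accept∈set)
after full input: {1,5,9,10,11}  (accept=1 in)

Answer: ACCEPT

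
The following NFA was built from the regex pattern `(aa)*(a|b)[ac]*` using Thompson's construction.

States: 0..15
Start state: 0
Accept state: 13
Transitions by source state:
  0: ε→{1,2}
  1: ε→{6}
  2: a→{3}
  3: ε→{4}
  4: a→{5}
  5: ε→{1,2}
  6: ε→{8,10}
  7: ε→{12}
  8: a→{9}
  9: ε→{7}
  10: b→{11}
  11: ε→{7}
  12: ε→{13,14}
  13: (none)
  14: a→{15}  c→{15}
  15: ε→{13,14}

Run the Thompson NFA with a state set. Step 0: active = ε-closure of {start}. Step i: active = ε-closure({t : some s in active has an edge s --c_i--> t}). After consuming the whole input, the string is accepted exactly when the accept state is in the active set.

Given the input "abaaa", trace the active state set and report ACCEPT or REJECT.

Answer: REJECT

Trace:
initial (ε-close {0}): {0,1,2,6,8,10}
'a' @ 1: {3,4,7,9,12,13,14}  ✓accept
'b' @ 2: {}  — dead — no transitions
rest 'aaa' ignored (set empty)
after full input: {}  (accept=13 not in)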